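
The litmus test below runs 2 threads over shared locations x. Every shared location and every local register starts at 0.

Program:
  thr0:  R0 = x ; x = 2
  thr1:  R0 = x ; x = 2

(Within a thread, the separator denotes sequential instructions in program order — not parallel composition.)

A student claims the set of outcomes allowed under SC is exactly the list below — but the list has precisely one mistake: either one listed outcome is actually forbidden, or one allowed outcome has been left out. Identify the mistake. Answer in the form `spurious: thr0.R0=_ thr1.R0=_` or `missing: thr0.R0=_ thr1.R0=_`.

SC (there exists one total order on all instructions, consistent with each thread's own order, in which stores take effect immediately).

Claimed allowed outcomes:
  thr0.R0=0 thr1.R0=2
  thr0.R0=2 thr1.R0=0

missing: thr0.R0=0 thr1.R0=0

outcome vector order: (thr0.R0,thr1.R0)
[SC] allowed = {<0 0> <0 2> <2 0>}
SC∖claimed = {<0 0>}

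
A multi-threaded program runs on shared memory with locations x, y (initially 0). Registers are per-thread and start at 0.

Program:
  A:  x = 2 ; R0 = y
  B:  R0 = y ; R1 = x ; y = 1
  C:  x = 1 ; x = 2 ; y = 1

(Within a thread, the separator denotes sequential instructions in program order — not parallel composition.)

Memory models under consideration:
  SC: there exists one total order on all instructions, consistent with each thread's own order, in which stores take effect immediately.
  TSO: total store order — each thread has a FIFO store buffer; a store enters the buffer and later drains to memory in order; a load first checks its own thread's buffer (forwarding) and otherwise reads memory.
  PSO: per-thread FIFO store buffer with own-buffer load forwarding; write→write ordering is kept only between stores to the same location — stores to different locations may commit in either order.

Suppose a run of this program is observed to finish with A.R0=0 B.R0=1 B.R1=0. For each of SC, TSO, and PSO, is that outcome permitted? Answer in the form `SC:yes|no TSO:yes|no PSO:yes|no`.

SC:no TSO:no PSO:yes

outcome vector order: (A.R0,B.R0,B.R1)
SC (8): 0/0/0 0/0/1 0/0/2 0/1/2 1/0/0 1/0/1 1/0/2 1/1/2
TSO (8): 0/0/0 0/0/1 0/0/2 0/1/2 1/0/0 1/0/1 1/0/2 1/1/2
PSO (12): 0/0/0 0/0/1 0/0/2 0/1/0 0/1/1 0/1/2 1/0/0 1/0/1 1/0/2 1/1/0 1/1/1 1/1/2
target 0/1/0 ∈ {PSO}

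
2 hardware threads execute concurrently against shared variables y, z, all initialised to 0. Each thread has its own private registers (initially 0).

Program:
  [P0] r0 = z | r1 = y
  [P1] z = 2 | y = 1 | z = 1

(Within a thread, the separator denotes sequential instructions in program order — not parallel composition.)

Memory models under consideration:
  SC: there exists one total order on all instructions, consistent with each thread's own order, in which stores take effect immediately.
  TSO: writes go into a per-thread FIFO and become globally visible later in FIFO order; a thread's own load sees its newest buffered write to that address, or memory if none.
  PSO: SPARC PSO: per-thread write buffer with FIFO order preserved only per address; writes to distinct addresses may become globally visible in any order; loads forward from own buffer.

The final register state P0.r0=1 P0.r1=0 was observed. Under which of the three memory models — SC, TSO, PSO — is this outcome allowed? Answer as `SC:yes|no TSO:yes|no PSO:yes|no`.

SC:no TSO:no PSO:yes

outcome vector order: (P0.r0,P0.r1)
[SC] allowed = {0/0; 0/1; 1/1; 2/0; 2/1}
[TSO] allowed = {0/0; 0/1; 1/1; 2/0; 2/1}
[PSO] allowed = {0/0; 0/1; 1/0; 1/1; 2/0; 2/1}
target 1/0 ∈ {PSO}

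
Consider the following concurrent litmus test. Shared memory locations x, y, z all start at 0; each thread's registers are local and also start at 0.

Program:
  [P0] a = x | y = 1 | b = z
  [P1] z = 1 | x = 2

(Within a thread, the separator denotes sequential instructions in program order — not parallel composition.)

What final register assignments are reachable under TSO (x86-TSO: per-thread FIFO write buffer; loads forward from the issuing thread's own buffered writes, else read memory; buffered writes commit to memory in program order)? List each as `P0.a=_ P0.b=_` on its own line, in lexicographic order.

outcome vector order: (P0.a,P0.b)
|TSO outcomes| = 3

P0.a=0 P0.b=0
P0.a=0 P0.b=1
P0.a=2 P0.b=1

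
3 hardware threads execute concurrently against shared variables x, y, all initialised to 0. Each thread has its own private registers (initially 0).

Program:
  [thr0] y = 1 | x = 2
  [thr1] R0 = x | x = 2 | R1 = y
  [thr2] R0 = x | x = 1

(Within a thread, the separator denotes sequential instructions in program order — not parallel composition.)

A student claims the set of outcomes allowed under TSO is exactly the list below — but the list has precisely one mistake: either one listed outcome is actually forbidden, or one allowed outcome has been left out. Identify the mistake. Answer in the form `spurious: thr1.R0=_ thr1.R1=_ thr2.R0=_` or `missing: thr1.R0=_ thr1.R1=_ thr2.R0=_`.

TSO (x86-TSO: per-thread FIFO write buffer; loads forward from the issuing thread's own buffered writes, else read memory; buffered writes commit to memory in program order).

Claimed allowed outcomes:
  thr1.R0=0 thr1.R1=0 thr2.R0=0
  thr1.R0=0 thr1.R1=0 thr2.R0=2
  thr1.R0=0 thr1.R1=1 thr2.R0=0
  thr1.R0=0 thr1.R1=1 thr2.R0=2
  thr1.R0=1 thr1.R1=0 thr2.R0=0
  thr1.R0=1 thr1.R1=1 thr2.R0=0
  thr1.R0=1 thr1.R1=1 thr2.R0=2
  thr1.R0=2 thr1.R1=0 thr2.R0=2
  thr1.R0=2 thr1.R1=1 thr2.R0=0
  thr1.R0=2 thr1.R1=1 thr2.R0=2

outcome vector order: (thr1.R0,thr1.R1,thr2.R0)
TSO: 9 outcomes — {000; 002; 010; 012; 100; 110; 112; 210; 212}
claimed∖TSO = {202}

spurious: thr1.R0=2 thr1.R1=0 thr2.R0=2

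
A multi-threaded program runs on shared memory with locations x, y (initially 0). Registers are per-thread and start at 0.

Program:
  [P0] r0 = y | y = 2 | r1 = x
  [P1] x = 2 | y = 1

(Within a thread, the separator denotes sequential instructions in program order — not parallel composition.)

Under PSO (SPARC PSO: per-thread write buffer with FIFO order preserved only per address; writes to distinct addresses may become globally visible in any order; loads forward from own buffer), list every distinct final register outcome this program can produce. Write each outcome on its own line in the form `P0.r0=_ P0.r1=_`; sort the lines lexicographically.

P0.r0=0 P0.r1=0
P0.r0=0 P0.r1=2
P0.r0=1 P0.r1=0
P0.r0=1 P0.r1=2

outcome vector order: (P0.r0,P0.r1)
|PSO outcomes| = 4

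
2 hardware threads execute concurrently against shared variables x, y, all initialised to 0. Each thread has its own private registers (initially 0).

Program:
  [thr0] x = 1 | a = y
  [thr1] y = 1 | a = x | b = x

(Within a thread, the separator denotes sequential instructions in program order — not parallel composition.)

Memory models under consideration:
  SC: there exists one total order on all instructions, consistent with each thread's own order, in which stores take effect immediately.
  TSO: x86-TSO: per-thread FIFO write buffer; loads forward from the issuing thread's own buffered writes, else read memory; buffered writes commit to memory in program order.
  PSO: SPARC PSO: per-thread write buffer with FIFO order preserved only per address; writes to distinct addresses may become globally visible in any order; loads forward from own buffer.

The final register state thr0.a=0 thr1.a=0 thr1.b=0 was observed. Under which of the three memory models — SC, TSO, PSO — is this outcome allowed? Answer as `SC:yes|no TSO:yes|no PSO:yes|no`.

SC:no TSO:yes PSO:yes

outcome vector order: (thr0.a,thr1.a,thr1.b)
SC (4): <0 1 1>; <1 0 0>; <1 0 1>; <1 1 1>
TSO (6): <0 0 0>; <0 0 1>; <0 1 1>; <1 0 0>; <1 0 1>; <1 1 1>
PSO (6): <0 0 0>; <0 0 1>; <0 1 1>; <1 0 0>; <1 0 1>; <1 1 1>
target <0 0 0> ∈ {TSO,PSO}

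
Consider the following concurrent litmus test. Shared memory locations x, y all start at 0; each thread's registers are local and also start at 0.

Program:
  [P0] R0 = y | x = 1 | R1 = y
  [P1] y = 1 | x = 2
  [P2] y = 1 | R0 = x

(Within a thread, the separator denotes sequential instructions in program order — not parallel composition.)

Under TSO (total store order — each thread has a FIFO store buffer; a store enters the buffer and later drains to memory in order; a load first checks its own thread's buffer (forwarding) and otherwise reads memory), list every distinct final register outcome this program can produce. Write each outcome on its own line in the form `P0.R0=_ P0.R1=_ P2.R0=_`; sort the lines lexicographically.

P0.R0=0 P0.R1=0 P2.R0=0
P0.R0=0 P0.R1=0 P2.R0=1
P0.R0=0 P0.R1=0 P2.R0=2
P0.R0=0 P0.R1=1 P2.R0=0
P0.R0=0 P0.R1=1 P2.R0=1
P0.R0=0 P0.R1=1 P2.R0=2
P0.R0=1 P0.R1=1 P2.R0=0
P0.R0=1 P0.R1=1 P2.R0=1
P0.R0=1 P0.R1=1 P2.R0=2

outcome vector order: (P0.R0,P0.R1,P2.R0)
|TSO outcomes| = 9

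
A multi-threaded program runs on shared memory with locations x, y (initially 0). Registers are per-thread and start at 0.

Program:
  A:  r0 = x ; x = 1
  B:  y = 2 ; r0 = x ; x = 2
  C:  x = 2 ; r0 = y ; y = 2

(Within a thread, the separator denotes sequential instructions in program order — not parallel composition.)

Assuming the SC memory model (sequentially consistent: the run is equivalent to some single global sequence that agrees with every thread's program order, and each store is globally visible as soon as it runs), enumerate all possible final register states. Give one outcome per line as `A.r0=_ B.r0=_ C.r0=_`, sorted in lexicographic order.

A.r0=0 B.r0=0 C.r0=2
A.r0=0 B.r0=1 C.r0=0
A.r0=0 B.r0=1 C.r0=2
A.r0=0 B.r0=2 C.r0=0
A.r0=0 B.r0=2 C.r0=2
A.r0=2 B.r0=0 C.r0=2
A.r0=2 B.r0=1 C.r0=0
A.r0=2 B.r0=1 C.r0=2
A.r0=2 B.r0=2 C.r0=0
A.r0=2 B.r0=2 C.r0=2

outcome vector order: (A.r0,B.r0,C.r0)
|SC outcomes| = 10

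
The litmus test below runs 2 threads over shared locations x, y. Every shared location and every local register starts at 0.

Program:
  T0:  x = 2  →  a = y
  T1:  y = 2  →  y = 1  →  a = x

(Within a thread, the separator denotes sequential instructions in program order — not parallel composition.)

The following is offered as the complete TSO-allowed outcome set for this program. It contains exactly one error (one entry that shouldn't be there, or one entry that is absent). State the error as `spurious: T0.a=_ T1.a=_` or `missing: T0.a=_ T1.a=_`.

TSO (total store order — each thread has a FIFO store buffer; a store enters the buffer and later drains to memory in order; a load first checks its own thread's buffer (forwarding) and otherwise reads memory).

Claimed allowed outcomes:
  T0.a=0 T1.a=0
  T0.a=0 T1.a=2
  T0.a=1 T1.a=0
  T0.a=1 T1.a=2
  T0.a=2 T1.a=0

outcome vector order: (T0.a,T1.a)
TSO: 6 outcomes — {(0,0), (0,2), (1,0), (1,2), (2,0), (2,2)}
TSO∖claimed = {(2,2)}

missing: T0.a=2 T1.a=2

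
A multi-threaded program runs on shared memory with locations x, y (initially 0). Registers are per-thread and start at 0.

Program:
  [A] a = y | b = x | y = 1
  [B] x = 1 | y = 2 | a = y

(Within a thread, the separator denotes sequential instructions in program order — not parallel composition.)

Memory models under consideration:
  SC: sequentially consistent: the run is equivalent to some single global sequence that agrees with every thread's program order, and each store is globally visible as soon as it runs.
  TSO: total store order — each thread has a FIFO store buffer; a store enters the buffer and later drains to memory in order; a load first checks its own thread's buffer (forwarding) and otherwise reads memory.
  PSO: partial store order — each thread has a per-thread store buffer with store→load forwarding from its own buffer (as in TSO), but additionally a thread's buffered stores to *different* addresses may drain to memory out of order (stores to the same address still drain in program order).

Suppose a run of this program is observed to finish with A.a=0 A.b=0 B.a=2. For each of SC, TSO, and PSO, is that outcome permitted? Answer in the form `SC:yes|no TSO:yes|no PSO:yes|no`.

outcome vector order: (A.a,A.b,B.a)
SC (6): 001 002 011 012 211 212
TSO (6): 001 002 011 012 211 212
PSO (8): 001 002 011 012 201 202 211 212
target 002 ∈ {SC,TSO,PSO}

SC:yes TSO:yes PSO:yes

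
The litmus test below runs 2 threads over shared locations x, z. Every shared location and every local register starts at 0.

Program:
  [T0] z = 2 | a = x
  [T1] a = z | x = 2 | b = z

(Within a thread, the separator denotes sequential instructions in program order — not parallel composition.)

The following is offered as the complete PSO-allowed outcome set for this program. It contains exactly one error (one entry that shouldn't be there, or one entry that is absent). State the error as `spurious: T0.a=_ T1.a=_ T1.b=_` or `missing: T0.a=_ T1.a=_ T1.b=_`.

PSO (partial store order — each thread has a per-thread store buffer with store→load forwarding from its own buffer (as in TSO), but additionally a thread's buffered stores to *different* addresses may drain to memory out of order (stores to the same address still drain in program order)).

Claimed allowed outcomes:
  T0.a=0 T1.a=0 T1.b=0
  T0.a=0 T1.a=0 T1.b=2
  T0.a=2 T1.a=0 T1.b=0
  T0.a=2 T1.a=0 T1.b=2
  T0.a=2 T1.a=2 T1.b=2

outcome vector order: (T0.a,T1.a,T1.b)
under PSO → <0 0 0> <0 0 2> <0 2 2> <2 0 0> <2 0 2> <2 2 2>
PSO∖claimed = {<0 2 2>}

missing: T0.a=0 T1.a=2 T1.b=2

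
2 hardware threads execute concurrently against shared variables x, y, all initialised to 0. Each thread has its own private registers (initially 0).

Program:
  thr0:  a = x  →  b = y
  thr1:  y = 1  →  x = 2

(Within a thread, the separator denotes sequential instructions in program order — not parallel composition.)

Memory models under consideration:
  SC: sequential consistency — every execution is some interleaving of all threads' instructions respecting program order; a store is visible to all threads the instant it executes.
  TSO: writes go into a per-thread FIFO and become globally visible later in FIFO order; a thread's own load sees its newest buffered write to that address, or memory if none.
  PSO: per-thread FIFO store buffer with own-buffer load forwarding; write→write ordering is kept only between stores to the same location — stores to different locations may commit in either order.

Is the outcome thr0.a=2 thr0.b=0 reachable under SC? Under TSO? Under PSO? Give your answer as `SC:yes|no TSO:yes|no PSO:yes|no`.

outcome vector order: (thr0.a,thr0.b)
under SC → <0 0>, <0 1>, <2 1>
under TSO → <0 0>, <0 1>, <2 1>
under PSO → <0 0>, <0 1>, <2 0>, <2 1>
target <2 0> ∈ {PSO}

SC:no TSO:no PSO:yes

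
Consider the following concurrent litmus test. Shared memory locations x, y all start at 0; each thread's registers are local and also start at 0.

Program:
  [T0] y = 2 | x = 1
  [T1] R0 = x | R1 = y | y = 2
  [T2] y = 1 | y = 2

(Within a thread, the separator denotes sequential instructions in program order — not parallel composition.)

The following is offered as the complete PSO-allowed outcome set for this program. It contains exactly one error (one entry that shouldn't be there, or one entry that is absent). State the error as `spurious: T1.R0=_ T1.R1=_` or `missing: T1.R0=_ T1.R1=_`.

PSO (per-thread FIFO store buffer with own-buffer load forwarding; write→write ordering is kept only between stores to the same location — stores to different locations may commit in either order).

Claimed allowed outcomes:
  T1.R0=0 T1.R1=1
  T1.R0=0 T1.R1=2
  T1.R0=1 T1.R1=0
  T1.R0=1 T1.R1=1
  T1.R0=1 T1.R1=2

outcome vector order: (T1.R0,T1.R1)
under PSO → (0,0); (0,1); (0,2); (1,0); (1,1); (1,2)
PSO∖claimed = {(0,0)}

missing: T1.R0=0 T1.R1=0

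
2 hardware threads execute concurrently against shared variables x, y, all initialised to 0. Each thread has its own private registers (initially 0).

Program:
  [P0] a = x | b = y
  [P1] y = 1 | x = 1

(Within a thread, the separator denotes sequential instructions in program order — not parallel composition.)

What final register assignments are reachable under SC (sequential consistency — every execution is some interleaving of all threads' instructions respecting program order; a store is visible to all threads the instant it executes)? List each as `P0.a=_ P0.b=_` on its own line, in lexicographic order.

outcome vector order: (P0.a,P0.b)
|SC outcomes| = 3

P0.a=0 P0.b=0
P0.a=0 P0.b=1
P0.a=1 P0.b=1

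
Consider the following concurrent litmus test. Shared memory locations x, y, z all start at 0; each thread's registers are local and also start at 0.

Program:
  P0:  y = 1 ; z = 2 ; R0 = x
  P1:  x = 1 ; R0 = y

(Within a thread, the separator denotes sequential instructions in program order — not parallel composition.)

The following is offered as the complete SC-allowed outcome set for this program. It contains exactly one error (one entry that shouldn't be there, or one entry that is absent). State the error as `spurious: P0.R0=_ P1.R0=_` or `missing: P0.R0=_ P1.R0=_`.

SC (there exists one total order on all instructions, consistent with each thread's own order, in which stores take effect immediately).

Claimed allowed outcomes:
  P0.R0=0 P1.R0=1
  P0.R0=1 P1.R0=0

outcome vector order: (P0.R0,P1.R0)
under SC → (0,1), (1,0), (1,1)
SC∖claimed = {(1,1)}

missing: P0.R0=1 P1.R0=1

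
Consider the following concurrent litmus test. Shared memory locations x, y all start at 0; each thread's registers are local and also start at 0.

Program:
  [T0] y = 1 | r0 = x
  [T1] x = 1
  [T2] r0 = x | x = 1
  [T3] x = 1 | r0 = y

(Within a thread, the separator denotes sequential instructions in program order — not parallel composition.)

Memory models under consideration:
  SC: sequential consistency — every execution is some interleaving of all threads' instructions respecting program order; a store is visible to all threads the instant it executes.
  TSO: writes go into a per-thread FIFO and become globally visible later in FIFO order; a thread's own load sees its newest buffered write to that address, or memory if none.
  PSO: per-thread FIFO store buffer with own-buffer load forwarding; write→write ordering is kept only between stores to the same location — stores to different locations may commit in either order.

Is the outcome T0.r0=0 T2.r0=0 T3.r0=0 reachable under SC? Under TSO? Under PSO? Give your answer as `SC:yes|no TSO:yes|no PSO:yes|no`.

outcome vector order: (T0.r0,T2.r0,T3.r0)
SC (6): <0 0 1>; <0 1 1>; <1 0 0>; <1 0 1>; <1 1 0>; <1 1 1>
TSO (8): <0 0 0>; <0 0 1>; <0 1 0>; <0 1 1>; <1 0 0>; <1 0 1>; <1 1 0>; <1 1 1>
PSO (8): <0 0 0>; <0 0 1>; <0 1 0>; <0 1 1>; <1 0 0>; <1 0 1>; <1 1 0>; <1 1 1>
target <0 0 0> ∈ {TSO,PSO}

SC:no TSO:yes PSO:yes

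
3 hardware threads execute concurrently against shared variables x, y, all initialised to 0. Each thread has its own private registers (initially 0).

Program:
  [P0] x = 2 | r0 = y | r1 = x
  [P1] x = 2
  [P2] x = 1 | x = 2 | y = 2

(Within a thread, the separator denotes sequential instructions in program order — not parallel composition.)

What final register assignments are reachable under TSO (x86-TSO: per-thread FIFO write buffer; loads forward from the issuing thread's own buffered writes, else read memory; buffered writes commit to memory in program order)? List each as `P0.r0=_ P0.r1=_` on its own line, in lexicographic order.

outcome vector order: (P0.r0,P0.r1)
|TSO outcomes| = 3

P0.r0=0 P0.r1=1
P0.r0=0 P0.r1=2
P0.r0=2 P0.r1=2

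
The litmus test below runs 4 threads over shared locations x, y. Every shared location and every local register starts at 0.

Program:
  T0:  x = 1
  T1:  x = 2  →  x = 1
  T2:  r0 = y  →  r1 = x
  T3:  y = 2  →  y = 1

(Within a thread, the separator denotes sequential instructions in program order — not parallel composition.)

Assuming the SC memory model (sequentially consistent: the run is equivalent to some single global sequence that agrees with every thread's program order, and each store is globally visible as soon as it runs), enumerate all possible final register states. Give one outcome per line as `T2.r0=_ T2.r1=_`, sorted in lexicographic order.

T2.r0=0 T2.r1=0
T2.r0=0 T2.r1=1
T2.r0=0 T2.r1=2
T2.r0=1 T2.r1=0
T2.r0=1 T2.r1=1
T2.r0=1 T2.r1=2
T2.r0=2 T2.r1=0
T2.r0=2 T2.r1=1
T2.r0=2 T2.r1=2

outcome vector order: (T2.r0,T2.r1)
|SC outcomes| = 9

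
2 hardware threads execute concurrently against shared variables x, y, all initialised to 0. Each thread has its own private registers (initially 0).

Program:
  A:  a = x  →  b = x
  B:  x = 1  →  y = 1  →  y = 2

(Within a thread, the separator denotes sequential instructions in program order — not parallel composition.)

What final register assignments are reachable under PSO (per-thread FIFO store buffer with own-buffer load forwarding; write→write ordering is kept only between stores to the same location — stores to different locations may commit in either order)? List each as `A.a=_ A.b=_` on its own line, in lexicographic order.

A.a=0 A.b=0
A.a=0 A.b=1
A.a=1 A.b=1

outcome vector order: (A.a,A.b)
|PSO outcomes| = 3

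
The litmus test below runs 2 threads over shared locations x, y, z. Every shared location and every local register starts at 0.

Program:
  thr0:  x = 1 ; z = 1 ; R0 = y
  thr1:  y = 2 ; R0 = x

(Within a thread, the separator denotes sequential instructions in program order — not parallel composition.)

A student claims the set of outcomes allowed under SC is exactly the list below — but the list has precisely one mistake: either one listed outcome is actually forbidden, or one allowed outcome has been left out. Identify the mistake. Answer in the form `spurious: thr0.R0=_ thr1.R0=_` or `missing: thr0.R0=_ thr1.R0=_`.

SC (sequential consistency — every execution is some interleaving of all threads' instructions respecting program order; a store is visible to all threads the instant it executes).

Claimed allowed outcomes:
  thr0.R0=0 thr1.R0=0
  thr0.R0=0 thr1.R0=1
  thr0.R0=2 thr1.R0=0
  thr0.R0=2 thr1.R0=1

spurious: thr0.R0=0 thr1.R0=0

outcome vector order: (thr0.R0,thr1.R0)
SC: 3 outcomes — {0/1 2/0 2/1}
claimed∖SC = {0/0}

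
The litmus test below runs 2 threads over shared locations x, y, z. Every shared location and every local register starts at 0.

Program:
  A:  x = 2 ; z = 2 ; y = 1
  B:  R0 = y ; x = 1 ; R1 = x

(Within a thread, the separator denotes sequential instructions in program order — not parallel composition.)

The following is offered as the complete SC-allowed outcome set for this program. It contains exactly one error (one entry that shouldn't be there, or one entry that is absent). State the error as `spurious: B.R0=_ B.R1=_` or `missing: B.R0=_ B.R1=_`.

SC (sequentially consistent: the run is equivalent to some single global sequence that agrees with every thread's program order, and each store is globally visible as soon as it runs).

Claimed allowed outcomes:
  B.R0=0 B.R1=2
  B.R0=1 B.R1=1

missing: B.R0=0 B.R1=1

outcome vector order: (B.R0,B.R1)
SC (3): (0,1), (0,2), (1,1)
SC∖claimed = {(0,1)}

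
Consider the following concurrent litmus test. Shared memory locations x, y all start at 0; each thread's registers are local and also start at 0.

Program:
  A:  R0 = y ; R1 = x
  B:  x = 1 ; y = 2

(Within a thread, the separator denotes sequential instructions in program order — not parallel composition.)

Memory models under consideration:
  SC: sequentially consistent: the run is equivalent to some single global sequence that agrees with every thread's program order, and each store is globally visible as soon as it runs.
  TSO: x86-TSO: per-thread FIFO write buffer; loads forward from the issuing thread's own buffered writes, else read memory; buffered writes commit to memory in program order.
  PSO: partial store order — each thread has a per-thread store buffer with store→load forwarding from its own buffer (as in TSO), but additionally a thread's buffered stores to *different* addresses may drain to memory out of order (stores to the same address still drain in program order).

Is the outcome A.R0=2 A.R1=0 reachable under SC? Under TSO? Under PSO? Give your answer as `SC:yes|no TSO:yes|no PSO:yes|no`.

SC:no TSO:no PSO:yes

outcome vector order: (A.R0,A.R1)
SC (3): <0 0> <0 1> <2 1>
TSO (3): <0 0> <0 1> <2 1>
PSO (4): <0 0> <0 1> <2 0> <2 1>
target <2 0> ∈ {PSO}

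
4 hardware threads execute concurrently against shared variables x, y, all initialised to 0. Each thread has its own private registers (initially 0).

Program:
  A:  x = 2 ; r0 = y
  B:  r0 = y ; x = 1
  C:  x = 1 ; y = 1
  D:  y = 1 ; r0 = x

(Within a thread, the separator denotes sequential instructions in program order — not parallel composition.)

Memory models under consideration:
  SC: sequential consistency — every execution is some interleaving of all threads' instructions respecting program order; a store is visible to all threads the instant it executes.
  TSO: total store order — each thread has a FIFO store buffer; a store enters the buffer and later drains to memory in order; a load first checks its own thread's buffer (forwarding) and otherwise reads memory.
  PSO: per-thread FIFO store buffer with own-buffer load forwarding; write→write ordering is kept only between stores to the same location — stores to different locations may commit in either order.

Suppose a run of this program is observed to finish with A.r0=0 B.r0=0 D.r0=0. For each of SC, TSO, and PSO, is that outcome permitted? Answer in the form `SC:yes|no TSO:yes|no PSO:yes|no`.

SC:no TSO:yes PSO:yes

outcome vector order: (A.r0,B.r0,D.r0)
SC: 10 outcomes — {0/0/1; 0/0/2; 0/1/1; 0/1/2; 1/0/0; 1/0/1; 1/0/2; 1/1/0; 1/1/1; 1/1/2}
TSO: 12 outcomes — {0/0/0; 0/0/1; 0/0/2; 0/1/0; 0/1/1; 0/1/2; 1/0/0; 1/0/1; 1/0/2; 1/1/0; 1/1/1; 1/1/2}
PSO: 12 outcomes — {0/0/0; 0/0/1; 0/0/2; 0/1/0; 0/1/1; 0/1/2; 1/0/0; 1/0/1; 1/0/2; 1/1/0; 1/1/1; 1/1/2}
target 0/0/0 ∈ {TSO,PSO}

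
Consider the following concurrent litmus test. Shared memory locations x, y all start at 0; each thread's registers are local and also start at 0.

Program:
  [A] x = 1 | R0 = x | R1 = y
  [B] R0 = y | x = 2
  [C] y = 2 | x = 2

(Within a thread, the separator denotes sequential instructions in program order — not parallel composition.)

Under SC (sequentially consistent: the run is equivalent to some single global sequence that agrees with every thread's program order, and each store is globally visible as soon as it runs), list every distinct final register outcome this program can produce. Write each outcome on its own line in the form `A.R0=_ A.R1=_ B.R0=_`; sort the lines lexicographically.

outcome vector order: (A.R0,A.R1,B.R0)
|SC outcomes| = 7

A.R0=1 A.R1=0 B.R0=0
A.R0=1 A.R1=0 B.R0=2
A.R0=1 A.R1=2 B.R0=0
A.R0=1 A.R1=2 B.R0=2
A.R0=2 A.R1=0 B.R0=0
A.R0=2 A.R1=2 B.R0=0
A.R0=2 A.R1=2 B.R0=2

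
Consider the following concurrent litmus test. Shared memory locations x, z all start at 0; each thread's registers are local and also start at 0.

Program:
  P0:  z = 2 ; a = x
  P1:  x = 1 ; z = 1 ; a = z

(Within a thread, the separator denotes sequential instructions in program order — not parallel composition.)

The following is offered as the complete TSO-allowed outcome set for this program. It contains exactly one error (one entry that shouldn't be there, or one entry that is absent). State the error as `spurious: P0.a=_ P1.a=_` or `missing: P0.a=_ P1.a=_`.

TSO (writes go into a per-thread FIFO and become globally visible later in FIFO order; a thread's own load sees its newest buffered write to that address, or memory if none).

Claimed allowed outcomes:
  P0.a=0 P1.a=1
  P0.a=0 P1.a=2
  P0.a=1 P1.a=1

outcome vector order: (P0.a,P1.a)
[TSO] allowed = {(0,1); (0,2); (1,1); (1,2)}
TSO∖claimed = {(1,2)}

missing: P0.a=1 P1.a=2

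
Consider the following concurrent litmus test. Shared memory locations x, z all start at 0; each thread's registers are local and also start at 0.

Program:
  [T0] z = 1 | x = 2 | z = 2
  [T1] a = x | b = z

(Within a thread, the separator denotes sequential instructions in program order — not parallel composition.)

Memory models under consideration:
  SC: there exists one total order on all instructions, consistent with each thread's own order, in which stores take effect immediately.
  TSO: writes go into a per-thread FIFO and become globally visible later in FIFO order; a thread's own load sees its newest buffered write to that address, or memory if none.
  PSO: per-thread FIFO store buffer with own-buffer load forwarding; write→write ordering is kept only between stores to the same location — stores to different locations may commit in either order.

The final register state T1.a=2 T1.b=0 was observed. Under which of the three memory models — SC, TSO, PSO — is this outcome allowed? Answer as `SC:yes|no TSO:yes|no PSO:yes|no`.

SC:no TSO:no PSO:yes

outcome vector order: (T1.a,T1.b)
under SC → (0,0), (0,1), (0,2), (2,1), (2,2)
under TSO → (0,0), (0,1), (0,2), (2,1), (2,2)
under PSO → (0,0), (0,1), (0,2), (2,0), (2,1), (2,2)
target (2,0) ∈ {PSO}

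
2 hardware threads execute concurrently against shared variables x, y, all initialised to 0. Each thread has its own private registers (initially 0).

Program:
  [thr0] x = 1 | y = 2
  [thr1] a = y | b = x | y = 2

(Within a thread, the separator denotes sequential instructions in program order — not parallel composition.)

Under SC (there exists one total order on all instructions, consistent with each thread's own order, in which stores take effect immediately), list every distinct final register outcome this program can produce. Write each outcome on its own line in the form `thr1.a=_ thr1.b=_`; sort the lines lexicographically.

outcome vector order: (thr1.a,thr1.b)
|SC outcomes| = 3

thr1.a=0 thr1.b=0
thr1.a=0 thr1.b=1
thr1.a=2 thr1.b=1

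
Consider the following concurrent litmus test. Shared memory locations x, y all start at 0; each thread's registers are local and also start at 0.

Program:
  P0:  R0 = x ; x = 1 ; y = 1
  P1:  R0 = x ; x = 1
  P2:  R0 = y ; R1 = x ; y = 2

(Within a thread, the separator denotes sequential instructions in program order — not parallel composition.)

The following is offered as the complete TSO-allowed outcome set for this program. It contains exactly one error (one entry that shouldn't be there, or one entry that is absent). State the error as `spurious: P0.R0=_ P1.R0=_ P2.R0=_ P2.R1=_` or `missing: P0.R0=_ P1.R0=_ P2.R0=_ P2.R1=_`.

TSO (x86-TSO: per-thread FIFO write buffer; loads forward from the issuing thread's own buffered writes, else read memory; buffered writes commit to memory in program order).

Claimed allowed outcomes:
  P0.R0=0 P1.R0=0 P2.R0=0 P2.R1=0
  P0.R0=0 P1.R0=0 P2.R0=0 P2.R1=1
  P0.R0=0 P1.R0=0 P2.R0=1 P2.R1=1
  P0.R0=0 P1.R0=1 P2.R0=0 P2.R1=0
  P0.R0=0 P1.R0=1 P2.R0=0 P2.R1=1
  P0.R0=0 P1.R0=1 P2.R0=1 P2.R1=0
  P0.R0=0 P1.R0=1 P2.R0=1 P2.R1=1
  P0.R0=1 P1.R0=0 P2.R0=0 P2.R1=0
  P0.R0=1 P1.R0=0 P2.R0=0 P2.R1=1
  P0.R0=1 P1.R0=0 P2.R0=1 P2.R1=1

outcome vector order: (P0.R0,P1.R0,P2.R0,P2.R1)
under TSO → 0000, 0001, 0011, 0100, 0101, 0111, 1000, 1001, 1011
claimed∖TSO = {0110}

spurious: P0.R0=0 P1.R0=1 P2.R0=1 P2.R1=0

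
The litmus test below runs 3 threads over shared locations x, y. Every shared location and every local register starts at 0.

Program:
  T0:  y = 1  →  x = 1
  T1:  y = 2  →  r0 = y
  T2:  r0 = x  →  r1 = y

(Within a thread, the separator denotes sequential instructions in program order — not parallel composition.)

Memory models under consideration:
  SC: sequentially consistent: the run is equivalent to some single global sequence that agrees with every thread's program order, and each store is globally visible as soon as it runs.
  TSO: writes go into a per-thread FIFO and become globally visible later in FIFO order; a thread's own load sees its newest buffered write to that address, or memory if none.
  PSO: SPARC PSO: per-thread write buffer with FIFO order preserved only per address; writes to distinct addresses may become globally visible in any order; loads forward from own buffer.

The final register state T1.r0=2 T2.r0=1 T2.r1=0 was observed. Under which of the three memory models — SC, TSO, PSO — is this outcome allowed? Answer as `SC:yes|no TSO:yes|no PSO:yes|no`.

SC:no TSO:no PSO:yes

outcome vector order: (T1.r0,T2.r0,T2.r1)
[SC] allowed = {<1 0 0>, <1 0 1>, <1 0 2>, <1 1 1>, <2 0 0>, <2 0 1>, <2 0 2>, <2 1 1>, <2 1 2>}
[TSO] allowed = {<1 0 0>, <1 0 1>, <1 0 2>, <1 1 1>, <2 0 0>, <2 0 1>, <2 0 2>, <2 1 1>, <2 1 2>}
[PSO] allowed = {<1 0 0>, <1 0 1>, <1 0 2>, <1 1 0>, <1 1 1>, <1 1 2>, <2 0 0>, <2 0 1>, <2 0 2>, <2 1 0>, <2 1 1>, <2 1 2>}
target <2 1 0> ∈ {PSO}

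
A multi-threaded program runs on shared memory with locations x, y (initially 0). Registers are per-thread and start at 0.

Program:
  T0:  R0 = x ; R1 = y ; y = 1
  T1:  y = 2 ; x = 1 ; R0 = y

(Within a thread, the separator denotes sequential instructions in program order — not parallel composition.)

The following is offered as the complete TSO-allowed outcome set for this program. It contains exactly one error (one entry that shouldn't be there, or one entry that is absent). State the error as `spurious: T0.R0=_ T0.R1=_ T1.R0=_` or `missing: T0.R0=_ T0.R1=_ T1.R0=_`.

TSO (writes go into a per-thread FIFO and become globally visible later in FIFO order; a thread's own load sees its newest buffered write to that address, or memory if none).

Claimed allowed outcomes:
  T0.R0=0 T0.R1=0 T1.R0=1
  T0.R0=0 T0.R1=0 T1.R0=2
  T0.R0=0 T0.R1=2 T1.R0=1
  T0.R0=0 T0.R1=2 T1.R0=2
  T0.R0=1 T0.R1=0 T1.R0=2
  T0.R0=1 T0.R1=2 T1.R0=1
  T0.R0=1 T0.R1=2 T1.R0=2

spurious: T0.R0=1 T0.R1=0 T1.R0=2

outcome vector order: (T0.R0,T0.R1,T1.R0)
TSO (6): (0,0,1), (0,0,2), (0,2,1), (0,2,2), (1,2,1), (1,2,2)
claimed∖TSO = {(1,0,2)}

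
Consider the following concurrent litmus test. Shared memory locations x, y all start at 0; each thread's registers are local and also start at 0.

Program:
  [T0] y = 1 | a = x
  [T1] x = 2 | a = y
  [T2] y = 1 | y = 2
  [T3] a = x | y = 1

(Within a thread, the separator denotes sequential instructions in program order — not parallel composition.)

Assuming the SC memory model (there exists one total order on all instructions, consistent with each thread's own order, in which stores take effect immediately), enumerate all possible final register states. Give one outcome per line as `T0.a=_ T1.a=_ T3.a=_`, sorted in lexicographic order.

T0.a=0 T1.a=1 T3.a=0
T0.a=0 T1.a=1 T3.a=2
T0.a=0 T1.a=2 T3.a=0
T0.a=0 T1.a=2 T3.a=2
T0.a=2 T1.a=0 T3.a=0
T0.a=2 T1.a=0 T3.a=2
T0.a=2 T1.a=1 T3.a=0
T0.a=2 T1.a=1 T3.a=2
T0.a=2 T1.a=2 T3.a=0
T0.a=2 T1.a=2 T3.a=2

outcome vector order: (T0.a,T1.a,T3.a)
|SC outcomes| = 10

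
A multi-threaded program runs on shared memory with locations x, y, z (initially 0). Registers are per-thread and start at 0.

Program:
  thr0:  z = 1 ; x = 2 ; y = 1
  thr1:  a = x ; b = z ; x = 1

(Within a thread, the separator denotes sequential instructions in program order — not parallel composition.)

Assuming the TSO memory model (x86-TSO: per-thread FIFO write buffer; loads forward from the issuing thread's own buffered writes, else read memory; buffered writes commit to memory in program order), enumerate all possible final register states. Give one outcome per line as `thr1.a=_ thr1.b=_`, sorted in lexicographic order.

outcome vector order: (thr1.a,thr1.b)
|TSO outcomes| = 3

thr1.a=0 thr1.b=0
thr1.a=0 thr1.b=1
thr1.a=2 thr1.b=1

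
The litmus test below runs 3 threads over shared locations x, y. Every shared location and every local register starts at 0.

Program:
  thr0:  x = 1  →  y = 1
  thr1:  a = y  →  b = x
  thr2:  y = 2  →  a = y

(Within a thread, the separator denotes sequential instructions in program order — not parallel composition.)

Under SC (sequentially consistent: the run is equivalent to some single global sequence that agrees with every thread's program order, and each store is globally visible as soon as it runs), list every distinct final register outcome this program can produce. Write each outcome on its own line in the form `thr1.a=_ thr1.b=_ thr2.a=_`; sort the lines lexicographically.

thr1.a=0 thr1.b=0 thr2.a=1
thr1.a=0 thr1.b=0 thr2.a=2
thr1.a=0 thr1.b=1 thr2.a=1
thr1.a=0 thr1.b=1 thr2.a=2
thr1.a=1 thr1.b=1 thr2.a=1
thr1.a=1 thr1.b=1 thr2.a=2
thr1.a=2 thr1.b=0 thr2.a=1
thr1.a=2 thr1.b=0 thr2.a=2
thr1.a=2 thr1.b=1 thr2.a=1
thr1.a=2 thr1.b=1 thr2.a=2

outcome vector order: (thr1.a,thr1.b,thr2.a)
|SC outcomes| = 10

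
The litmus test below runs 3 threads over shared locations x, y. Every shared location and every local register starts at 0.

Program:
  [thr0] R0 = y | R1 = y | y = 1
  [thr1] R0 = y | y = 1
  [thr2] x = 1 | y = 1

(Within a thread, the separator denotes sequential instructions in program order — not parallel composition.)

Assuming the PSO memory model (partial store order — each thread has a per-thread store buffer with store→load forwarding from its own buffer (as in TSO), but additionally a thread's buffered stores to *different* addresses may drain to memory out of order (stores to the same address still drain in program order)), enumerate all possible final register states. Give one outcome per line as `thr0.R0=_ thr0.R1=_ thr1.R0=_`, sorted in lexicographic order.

thr0.R0=0 thr0.R1=0 thr1.R0=0
thr0.R0=0 thr0.R1=0 thr1.R0=1
thr0.R0=0 thr0.R1=1 thr1.R0=0
thr0.R0=0 thr0.R1=1 thr1.R0=1
thr0.R0=1 thr0.R1=1 thr1.R0=0
thr0.R0=1 thr0.R1=1 thr1.R0=1

outcome vector order: (thr0.R0,thr0.R1,thr1.R0)
|PSO outcomes| = 6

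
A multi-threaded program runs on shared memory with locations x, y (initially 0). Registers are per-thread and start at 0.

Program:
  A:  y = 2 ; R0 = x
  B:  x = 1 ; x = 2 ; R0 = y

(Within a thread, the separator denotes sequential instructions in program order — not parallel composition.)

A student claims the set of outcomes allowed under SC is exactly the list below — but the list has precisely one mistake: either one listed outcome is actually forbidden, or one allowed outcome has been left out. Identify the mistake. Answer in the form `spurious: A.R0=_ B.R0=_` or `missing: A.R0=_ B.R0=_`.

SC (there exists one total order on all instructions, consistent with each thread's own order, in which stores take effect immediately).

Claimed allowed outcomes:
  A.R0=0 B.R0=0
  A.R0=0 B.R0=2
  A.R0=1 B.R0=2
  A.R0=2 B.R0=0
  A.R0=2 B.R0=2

outcome vector order: (A.R0,B.R0)
[SC] allowed = {<0 2>; <1 2>; <2 0>; <2 2>}
claimed∖SC = {<0 0>}

spurious: A.R0=0 B.R0=0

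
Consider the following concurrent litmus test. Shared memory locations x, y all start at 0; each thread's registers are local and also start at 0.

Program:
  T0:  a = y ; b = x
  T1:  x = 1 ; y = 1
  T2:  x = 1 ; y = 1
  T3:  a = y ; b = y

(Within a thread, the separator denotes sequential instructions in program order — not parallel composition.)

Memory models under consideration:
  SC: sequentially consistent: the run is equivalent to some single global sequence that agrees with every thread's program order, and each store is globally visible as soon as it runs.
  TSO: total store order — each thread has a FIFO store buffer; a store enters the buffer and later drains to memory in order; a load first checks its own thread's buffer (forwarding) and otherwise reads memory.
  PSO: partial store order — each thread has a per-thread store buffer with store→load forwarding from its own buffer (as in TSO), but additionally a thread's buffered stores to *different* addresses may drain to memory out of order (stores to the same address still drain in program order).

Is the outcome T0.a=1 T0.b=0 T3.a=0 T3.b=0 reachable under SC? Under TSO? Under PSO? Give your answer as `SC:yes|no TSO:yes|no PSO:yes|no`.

outcome vector order: (T0.a,T0.b,T3.a,T3.b)
SC: 9 outcomes — {(0,0,0,0) (0,0,0,1) (0,0,1,1) (0,1,0,0) (0,1,0,1) (0,1,1,1) (1,1,0,0) (1,1,0,1) (1,1,1,1)}
TSO: 9 outcomes — {(0,0,0,0) (0,0,0,1) (0,0,1,1) (0,1,0,0) (0,1,0,1) (0,1,1,1) (1,1,0,0) (1,1,0,1) (1,1,1,1)}
PSO: 12 outcomes — {(0,0,0,0) (0,0,0,1) (0,0,1,1) (0,1,0,0) (0,1,0,1) (0,1,1,1) (1,0,0,0) (1,0,0,1) (1,0,1,1) (1,1,0,0) (1,1,0,1) (1,1,1,1)}
target (1,0,0,0) ∈ {PSO}

SC:no TSO:no PSO:yes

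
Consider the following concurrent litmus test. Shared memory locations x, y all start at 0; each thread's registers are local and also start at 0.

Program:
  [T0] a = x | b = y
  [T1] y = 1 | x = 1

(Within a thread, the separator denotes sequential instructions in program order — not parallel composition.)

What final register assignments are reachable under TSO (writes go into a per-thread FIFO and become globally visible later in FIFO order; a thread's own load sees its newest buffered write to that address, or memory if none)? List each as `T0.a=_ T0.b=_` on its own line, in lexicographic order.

T0.a=0 T0.b=0
T0.a=0 T0.b=1
T0.a=1 T0.b=1

outcome vector order: (T0.a,T0.b)
|TSO outcomes| = 3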